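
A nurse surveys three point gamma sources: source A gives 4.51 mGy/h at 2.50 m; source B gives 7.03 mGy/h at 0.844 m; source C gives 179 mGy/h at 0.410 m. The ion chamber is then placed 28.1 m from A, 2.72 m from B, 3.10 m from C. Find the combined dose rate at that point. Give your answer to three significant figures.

Each source contributes Iᵢ·(dᵢ/rᵢ)²; contributions add.
A: 4.51 × (2.50/28.1)² = 0.03570 mGy/h
B: 7.03 × (0.844/2.72)² = 0.6769 mGy/h
C: 179 × (0.410/3.10)² = 3.131 mGy/h
Total = 0.03570 + 0.6769 + 3.131 = 3.844 mGy/h.

3.84 mGy/h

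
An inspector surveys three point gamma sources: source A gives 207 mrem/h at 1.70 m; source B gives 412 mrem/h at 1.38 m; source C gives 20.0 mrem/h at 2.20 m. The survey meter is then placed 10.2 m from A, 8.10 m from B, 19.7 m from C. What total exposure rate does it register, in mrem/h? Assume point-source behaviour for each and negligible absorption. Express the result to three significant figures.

Each source contributes Iᵢ·(dᵢ/rᵢ)²; contributions add.
A: 207 × (1.70/10.2)² = 5.750 mrem/h
B: 412 × (1.38/8.10)² = 11.96 mrem/h
C: 20.0 × (2.20/19.7)² = 0.2494 mrem/h
Total = 5.750 + 11.96 + 0.2494 = 17.96 mrem/h.

18.0 mrem/h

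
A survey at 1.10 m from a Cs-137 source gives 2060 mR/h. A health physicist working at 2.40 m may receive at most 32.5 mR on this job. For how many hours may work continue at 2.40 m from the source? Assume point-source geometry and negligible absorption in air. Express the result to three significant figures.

0.0751 h

Since intensity falls as 1/r², rate at 2.40 m:
(1.10/2.40)² = 0.2101, so 2060 × 0.2101 = 432.8 mR/h.
Stay time = 32.5 mR ÷ 432.8 mR/h = 0.07509 h.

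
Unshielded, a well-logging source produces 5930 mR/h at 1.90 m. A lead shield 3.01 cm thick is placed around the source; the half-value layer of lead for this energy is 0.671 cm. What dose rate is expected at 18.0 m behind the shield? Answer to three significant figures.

Distance alone: 5930 × (1.90/18.0)² = 5930 × 0.01114 = 66.06 mR/h.
Shield: 3.01/0.671 = 4.486 half-value layers → attenuation 2^(−4.486) = 0.04463.
Combined: 66.06 × 0.04463 = 2.948 mR/h.

2.95 mR/h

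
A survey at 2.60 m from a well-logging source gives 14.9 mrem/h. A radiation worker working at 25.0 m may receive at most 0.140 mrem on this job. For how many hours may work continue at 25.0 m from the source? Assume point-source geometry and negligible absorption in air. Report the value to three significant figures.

Applying the 1/r² law, rate at 25.0 m:
14.9 × (2.60/25.0)² = 14.9 × 0.01082 = 0.1612 mrem/h.
Stay time = 0.140 mrem ÷ 0.1612 mrem/h = 0.8685 h.

0.869 h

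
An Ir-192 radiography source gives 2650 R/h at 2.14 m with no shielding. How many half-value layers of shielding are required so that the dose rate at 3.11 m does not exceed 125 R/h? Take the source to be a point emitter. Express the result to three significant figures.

At 3.11 m, distance alone gives 2650 × (2.14/3.11)² = 2650 × 0.4735 = 1255 R/h.
Further attenuation needed: 1255/125 = 10.04.
n = log₂(10.04) = 3.328 half-value layers.

3.33 half-value layers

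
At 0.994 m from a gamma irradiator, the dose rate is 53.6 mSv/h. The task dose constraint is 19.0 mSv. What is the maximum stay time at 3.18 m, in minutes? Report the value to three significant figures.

Applying the 1/r² law, rate at 3.18 m:
53.6 × (0.994/3.18)² = 53.6 × 0.09771 = 5.237 mSv/h.
Stay time = 19.0 mSv ÷ 5.237 mSv/h = 3.628 h = 217.7 min.

218 min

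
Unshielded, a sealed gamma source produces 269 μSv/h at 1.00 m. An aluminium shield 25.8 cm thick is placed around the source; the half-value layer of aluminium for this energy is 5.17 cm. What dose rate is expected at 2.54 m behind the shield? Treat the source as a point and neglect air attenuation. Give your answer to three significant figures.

Distance alone: 269 × (1.00/2.54)² = 269 × 0.1550 = 41.70 μSv/h.
Shield: 25.8/5.17 = 4.990 half-value layers → attenuation 2^(−4.990) = 0.03147.
Combined: 41.70 × 0.03147 = 1.312 μSv/h.

1.31 μSv/h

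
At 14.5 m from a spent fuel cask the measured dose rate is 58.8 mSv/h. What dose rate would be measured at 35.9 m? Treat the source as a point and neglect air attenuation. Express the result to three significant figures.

9.59 mSv/h

By the inverse-square law, scaling from 14.5 m to 35.9 m:
(14.5/35.9)² = 0.1631, so 58.8 × 0.1631 = 9.590 mSv/h.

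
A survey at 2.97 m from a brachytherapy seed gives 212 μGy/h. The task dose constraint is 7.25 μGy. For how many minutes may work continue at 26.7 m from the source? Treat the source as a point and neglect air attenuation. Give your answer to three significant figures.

166 min

Intensity scales as (d₁/d₂)², so rate at 26.7 m:
(2.97/26.7)² = 0.01237, so 212 × 0.01237 = 2.622 μGy/h.
Stay time = 7.25 μGy ÷ 2.622 μGy/h = 2.765 h = 165.9 min.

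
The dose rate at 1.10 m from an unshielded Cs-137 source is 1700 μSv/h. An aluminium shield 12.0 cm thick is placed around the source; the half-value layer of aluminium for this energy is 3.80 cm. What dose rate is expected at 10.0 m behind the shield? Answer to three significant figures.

Distance alone: 1700 × (1.10/10.0)² = 1700 × 0.01210 = 20.57 μSv/h.
Shield: 12.0/3.80 = 3.158 half-value layers → attenuation 2^(−3.158) = 0.1120.
Combined: 20.57 × 0.1120 = 2.304 μSv/h.

2.30 μSv/h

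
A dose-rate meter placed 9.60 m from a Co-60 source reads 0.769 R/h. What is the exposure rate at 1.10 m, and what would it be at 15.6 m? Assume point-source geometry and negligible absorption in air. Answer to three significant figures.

58.6 R/h; 0.291 R/h

By the inverse-square law,
At 1.10 m: (9.60/1.10)² = 76.17, so 0.769 × 76.17 = 58.57 R/h
At 15.6 m: (1.10/15.6)² = 0.004972, so 58.57 × 0.004972 = 0.2912 R/h.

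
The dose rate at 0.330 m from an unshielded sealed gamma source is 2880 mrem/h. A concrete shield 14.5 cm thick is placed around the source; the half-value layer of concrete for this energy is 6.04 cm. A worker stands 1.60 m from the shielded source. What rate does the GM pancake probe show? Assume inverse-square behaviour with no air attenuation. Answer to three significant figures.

23.2 mrem/h

Distance alone: (0.330/1.60)² = 0.04254, so 2880 × 0.04254 = 122.5 mrem/h.
Shield: 14.5/6.04 = 2.401 half-value layers → attenuation 2^(−2.401) = 0.1893.
Combined: 122.5 × 0.1893 = 23.19 mrem/h.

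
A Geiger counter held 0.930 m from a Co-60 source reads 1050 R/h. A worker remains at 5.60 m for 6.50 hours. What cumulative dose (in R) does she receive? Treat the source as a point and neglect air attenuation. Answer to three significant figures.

Using I₁d₁² = I₂d₂², rate at 5.60 m:
1050 × (0.930/5.60)² = 1050 × 0.02758 = 28.96 R/h.
Dose = rate × time = 28.96 R/h × 6.500 h = 188.2 R.

188 R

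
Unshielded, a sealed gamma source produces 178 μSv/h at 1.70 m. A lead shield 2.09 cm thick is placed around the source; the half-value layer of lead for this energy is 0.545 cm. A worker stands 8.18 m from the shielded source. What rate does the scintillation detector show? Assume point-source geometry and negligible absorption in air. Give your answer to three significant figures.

0.539 μSv/h

Distance alone: 178 × (1.70/8.18)² = 178 × 0.04319 = 7.688 μSv/h.
Shield: 2.09/0.545 = 3.835 half-value layers → attenuation 2^(−3.835) = 0.07007.
Combined: 7.688 × 0.07007 = 0.5387 μSv/h.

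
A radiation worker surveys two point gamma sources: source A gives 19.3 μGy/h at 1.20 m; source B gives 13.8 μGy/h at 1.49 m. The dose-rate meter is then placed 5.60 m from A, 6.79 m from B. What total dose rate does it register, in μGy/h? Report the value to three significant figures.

By superposition, sum each source's inverse-square contribution:
A: 19.3 × (1.20/5.60)² = 0.8862 μGy/h
B: 13.8 × (1.49/6.79)² = 0.6645 μGy/h
Total = 0.8862 + 0.6645 = 1.551 μGy/h.

1.55 μGy/h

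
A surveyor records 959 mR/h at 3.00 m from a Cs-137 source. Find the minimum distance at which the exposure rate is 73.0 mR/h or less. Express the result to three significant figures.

10.9 m

Applying the 1/r² law, d₂ = d₁·√(I₁/I₂).
I₁/I₂ = 959/73.0 = 13.14, so d₂ = 3.00 × √13.14 = 10.87 m.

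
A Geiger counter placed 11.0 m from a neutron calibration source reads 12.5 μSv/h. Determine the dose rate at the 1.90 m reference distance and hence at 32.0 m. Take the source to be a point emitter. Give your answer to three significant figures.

Applying the 1/r² law,
At 1.90 m: 12.5 × (11.0/1.90)² = 12.5 × 33.52 = 419.0 μSv/h
At 32.0 m: 419.0 × (1.90/32.0)² = 419.0 × 0.003525 = 1.477 μSv/h.

419 μSv/h; 1.48 μSv/h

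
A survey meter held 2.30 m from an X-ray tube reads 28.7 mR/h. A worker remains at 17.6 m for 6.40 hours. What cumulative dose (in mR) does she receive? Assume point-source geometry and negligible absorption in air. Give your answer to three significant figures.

3.14 mR

Applying the 1/r² law, rate at 17.6 m:
(2.30/17.6)² = 0.01708, so 28.7 × 0.01708 = 0.4902 mR/h.
Dose = rate × time = 0.4902 mR/h × 6.400 h = 3.137 mR.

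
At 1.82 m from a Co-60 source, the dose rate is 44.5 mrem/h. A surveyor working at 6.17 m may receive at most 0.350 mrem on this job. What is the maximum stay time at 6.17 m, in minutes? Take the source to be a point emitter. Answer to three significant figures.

5.42 min

Using I₁d₁² = I₂d₂², rate at 6.17 m:
44.5 × (1.82/6.17)² = 44.5 × 0.08701 = 3.872 mrem/h.
Stay time = 0.350 mrem ÷ 3.872 mrem/h = 0.09039 h = 5.423 min.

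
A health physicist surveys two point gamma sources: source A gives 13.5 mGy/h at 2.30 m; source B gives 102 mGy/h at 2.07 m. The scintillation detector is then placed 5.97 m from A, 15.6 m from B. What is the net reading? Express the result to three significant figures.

Each source contributes Iᵢ·(dᵢ/rᵢ)²; contributions add.
A: 13.5 × (2.30/5.97)² = 2.004 mGy/h
B: 102 × (2.07/15.6)² = 1.796 mGy/h
Total = 2.004 + 1.796 = 3.800 mGy/h.

3.80 mGy/h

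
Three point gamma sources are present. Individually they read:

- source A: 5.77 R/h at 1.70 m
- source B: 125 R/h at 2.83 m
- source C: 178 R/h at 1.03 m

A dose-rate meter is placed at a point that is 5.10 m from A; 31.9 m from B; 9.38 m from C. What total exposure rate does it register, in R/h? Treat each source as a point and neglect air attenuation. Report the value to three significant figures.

By superposition, sum each source's inverse-square contribution:
A: 5.77 × (1.70/5.10)² = 0.6411 R/h
B: 125 × (2.83/31.9)² = 0.9838 R/h
C: 178 × (1.03/9.38)² = 2.146 R/h
Total = 0.6411 + 0.9838 + 2.146 = 3.771 R/h.

3.77 R/h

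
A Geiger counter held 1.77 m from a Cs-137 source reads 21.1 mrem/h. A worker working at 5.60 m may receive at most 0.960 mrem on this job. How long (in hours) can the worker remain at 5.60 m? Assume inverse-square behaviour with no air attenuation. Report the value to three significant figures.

0.455 h

Since intensity falls as 1/r², rate at 5.60 m:
(1.77/5.60)² = 0.09990, so 21.1 × 0.09990 = 2.108 mrem/h.
Stay time = 0.960 mrem ÷ 2.108 mrem/h = 0.4554 h.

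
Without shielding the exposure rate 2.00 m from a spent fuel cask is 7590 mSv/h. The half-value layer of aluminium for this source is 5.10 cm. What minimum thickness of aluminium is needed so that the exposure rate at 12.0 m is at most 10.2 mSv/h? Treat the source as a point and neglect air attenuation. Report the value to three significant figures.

22.3 cm

At 12.0 m, distance alone gives 7590 × (2.00/12.0)² = 7590 × 0.02778 = 210.9 mSv/h.
Further attenuation needed: 210.9/10.2 = 20.68.
n = log₂(20.68) = 4.370 half-value layers.
Thickness = 4.370 × 5.10 cm = 22.29 cm.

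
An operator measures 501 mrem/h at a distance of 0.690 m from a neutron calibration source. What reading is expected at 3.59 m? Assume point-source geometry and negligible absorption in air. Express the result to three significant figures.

Using I₁d₁² = I₂d₂², the rate at 3.59 m is
(0.690/3.59)² = 0.03694, so 501 × 0.03694 = 18.51 mrem/h.

18.5 mrem/h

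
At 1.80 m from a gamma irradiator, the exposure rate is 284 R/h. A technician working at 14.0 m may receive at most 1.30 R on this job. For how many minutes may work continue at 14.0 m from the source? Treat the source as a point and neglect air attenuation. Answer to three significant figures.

By the inverse-square law, rate at 14.0 m:
284 × (1.80/14.0)² = 284 × 0.01653 = 4.695 R/h.
Stay time = 1.30 R ÷ 4.695 R/h = 0.2769 h = 16.61 min.

16.6 min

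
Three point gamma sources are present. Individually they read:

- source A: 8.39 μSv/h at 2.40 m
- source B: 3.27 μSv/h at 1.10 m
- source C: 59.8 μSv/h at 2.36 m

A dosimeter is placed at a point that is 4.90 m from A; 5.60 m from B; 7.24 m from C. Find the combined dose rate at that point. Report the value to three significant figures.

8.49 μSv/h

By superposition, sum each source's inverse-square contribution:
A: 8.39 × (2.40/4.90)² = 2.013 μSv/h
B: 3.27 × (1.10/5.60)² = 0.1262 μSv/h
C: 59.8 × (2.36/7.24)² = 6.354 μSv/h
Total = 2.013 + 0.1262 + 6.354 = 8.493 μSv/h.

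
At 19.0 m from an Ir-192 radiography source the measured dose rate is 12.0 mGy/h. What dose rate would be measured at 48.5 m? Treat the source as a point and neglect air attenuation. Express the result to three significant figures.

Using I₁d₁² = I₂d₂², scaling from 19.0 m to 48.5 m:
12.0 × (19.0/48.5)² = 12.0 × 0.1535 = 1.842 mGy/h.

1.84 mGy/h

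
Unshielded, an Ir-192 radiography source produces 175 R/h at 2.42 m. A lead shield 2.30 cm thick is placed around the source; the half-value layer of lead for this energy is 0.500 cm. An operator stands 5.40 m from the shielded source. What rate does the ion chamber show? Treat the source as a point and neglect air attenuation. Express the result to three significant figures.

1.45 R/h

Distance alone: (2.42/5.40)² = 0.2008, so 175 × 0.2008 = 35.14 R/h.
Shield: 2.30/0.500 = 4.600 half-value layers → attenuation 2^(−4.600) = 0.04123.
Combined: 35.14 × 0.04123 = 1.449 R/h.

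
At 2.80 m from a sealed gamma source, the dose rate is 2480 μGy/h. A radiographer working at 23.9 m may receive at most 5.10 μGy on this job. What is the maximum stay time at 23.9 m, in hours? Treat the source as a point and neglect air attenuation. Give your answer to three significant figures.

Applying the 1/r² law, rate at 23.9 m:
(2.80/23.9)² = 0.01373, so 2480 × 0.01373 = 34.05 μGy/h.
Stay time = 5.10 μGy ÷ 34.05 μGy/h = 0.1498 h.

0.150 h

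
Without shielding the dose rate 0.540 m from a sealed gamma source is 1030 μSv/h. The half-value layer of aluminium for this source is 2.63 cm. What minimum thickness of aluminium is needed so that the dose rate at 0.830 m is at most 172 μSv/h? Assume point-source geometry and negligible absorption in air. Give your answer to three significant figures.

At 0.830 m, distance alone gives 1030 × (0.540/0.830)² = 1030 × 0.4233 = 436.0 μSv/h.
Further attenuation needed: 436.0/172 = 2.535.
n = log₂(2.535) = 1.342 half-value layers.
Thickness = 1.342 × 2.63 cm = 3.529 cm.

3.53 cm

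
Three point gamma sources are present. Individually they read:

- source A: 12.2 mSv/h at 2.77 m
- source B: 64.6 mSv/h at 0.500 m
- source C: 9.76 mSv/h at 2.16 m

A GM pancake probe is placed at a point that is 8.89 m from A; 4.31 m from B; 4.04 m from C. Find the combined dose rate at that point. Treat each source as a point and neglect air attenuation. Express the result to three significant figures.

By superposition, sum each source's inverse-square contribution:
A: 12.2 × (2.77/8.89)² = 1.184 mSv/h
B: 64.6 × (0.500/4.31)² = 0.8694 mSv/h
C: 9.76 × (2.16/4.04)² = 2.790 mSv/h
Total = 1.184 + 0.8694 + 2.790 = 4.843 mSv/h.

4.84 mSv/h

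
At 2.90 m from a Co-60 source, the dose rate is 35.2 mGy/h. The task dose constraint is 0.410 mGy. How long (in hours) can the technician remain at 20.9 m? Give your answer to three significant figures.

0.605 h

Applying the 1/r² law, rate at 20.9 m:
(2.90/20.9)² = 0.01925, so 35.2 × 0.01925 = 0.6776 mGy/h.
Stay time = 0.410 mGy ÷ 0.6776 mGy/h = 0.6051 h.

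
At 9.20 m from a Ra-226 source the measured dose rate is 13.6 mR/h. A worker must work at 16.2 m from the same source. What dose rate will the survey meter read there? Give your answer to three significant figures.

4.39 mR/h

Intensity scales as (d₁/d₂)², so scaling from 9.20 m to 16.2 m:
13.6 × (9.20/16.2)² = 13.6 × 0.3225 = 4.386 mR/h.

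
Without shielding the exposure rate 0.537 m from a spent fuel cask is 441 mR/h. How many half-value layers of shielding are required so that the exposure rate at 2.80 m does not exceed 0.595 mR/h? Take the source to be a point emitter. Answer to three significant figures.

At 2.80 m, distance alone gives (0.537/2.80)² = 0.03678, so 441 × 0.03678 = 16.22 mR/h.
Further attenuation needed: 16.22/0.595 = 27.26.
n = log₂(27.26) = 4.769 half-value layers.

4.77 half-value layers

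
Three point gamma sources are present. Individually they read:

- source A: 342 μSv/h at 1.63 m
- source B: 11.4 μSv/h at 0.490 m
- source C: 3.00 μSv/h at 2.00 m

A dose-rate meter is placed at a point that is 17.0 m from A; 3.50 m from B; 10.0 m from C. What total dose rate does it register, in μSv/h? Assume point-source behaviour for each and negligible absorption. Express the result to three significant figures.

3.49 μSv/h

By superposition, sum each source's inverse-square contribution:
A: 342 × (1.63/17.0)² = 3.144 μSv/h
B: 11.4 × (0.490/3.50)² = 0.2234 μSv/h
C: 3.00 × (2.00/10.0)² = 0.1200 μSv/h
Total = 3.144 + 0.2234 + 0.1200 = 3.487 μSv/h.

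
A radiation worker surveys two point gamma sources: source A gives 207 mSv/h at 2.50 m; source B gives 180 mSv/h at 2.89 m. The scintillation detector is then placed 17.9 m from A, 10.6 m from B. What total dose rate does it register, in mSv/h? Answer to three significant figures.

Each source contributes Iᵢ·(dᵢ/rᵢ)²; contributions add.
A: 207 × (2.50/17.9)² = 4.038 mSv/h
B: 180 × (2.89/10.6)² = 13.38 mSv/h
Total = 4.038 + 13.38 = 17.42 mSv/h.

17.4 mSv/h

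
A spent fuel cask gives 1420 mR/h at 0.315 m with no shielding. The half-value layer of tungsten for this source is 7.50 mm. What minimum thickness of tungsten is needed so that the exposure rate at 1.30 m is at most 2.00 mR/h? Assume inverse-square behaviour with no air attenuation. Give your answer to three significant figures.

40.4 mm

At 1.30 m, distance alone gives 1420 × (0.315/1.30)² = 1420 × 0.05871 = 83.37 mR/h.
Further attenuation needed: 83.37/2.00 = 41.69.
n = log₂(41.69) = 5.382 half-value layers.
Thickness = 5.382 × 7.50 mm = 40.36 mm.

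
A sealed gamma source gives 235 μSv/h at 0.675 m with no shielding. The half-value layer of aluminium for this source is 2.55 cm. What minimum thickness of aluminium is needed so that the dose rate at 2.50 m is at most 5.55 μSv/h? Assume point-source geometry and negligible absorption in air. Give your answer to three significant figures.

4.15 cm

At 2.50 m, distance alone gives 235 × (0.675/2.50)² = 235 × 0.07290 = 17.13 μSv/h.
Further attenuation needed: 17.13/5.55 = 3.086.
n = log₂(3.086) = 1.626 half-value layers.
Thickness = 1.626 × 2.55 cm = 4.146 cm.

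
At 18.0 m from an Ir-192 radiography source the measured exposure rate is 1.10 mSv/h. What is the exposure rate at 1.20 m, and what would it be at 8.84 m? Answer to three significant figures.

248 mSv/h; 4.56 mSv/h

Using I₁d₁² = I₂d₂²,
At 1.20 m: 1.10 × (18.0/1.20)² = 1.10 × 225.0 = 247.5 mSv/h
At 8.84 m: (1.20/8.84)² = 0.01843, so 247.5 × 0.01843 = 4.561 mSv/h.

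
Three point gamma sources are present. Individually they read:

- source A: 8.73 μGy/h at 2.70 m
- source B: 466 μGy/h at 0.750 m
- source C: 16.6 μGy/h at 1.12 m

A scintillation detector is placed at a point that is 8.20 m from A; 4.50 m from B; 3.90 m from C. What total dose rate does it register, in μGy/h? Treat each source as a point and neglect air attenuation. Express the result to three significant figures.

Each source contributes Iᵢ·(dᵢ/rᵢ)²; contributions add.
A: 8.73 × (2.70/8.20)² = 0.9465 μGy/h
B: 466 × (0.750/4.50)² = 12.94 μGy/h
C: 16.6 × (1.12/3.90)² = 1.369 μGy/h
Total = 0.9465 + 12.94 + 1.369 = 15.26 μGy/h.

15.3 μGy/h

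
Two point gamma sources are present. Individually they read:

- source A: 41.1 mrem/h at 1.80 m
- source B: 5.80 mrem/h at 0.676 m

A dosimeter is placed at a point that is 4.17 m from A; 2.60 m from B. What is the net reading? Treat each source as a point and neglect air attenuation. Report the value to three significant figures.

8.05 mrem/h

Each source contributes Iᵢ·(dᵢ/rᵢ)²; contributions add.
A: 41.1 × (1.80/4.17)² = 7.658 mrem/h
B: 5.80 × (0.676/2.60)² = 0.3921 mrem/h
Total = 7.658 + 0.3921 = 8.050 mrem/h.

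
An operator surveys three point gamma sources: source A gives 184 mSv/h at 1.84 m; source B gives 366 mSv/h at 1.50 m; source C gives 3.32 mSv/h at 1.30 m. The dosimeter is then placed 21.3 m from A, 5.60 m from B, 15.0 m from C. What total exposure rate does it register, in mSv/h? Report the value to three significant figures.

27.7 mSv/h

By superposition, sum each source's inverse-square contribution:
A: 184 × (1.84/21.3)² = 1.373 mSv/h
B: 366 × (1.50/5.60)² = 26.26 mSv/h
C: 3.32 × (1.30/15.0)² = 0.02494 mSv/h
Total = 1.373 + 26.26 + 0.02494 = 27.66 mSv/h.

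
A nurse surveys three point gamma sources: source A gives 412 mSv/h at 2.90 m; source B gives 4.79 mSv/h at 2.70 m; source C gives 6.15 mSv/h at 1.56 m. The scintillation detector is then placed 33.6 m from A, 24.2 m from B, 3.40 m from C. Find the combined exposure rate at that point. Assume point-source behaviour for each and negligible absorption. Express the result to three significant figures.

By superposition, sum each source's inverse-square contribution:
A: 412 × (2.90/33.6)² = 3.069 mSv/h
B: 4.79 × (2.70/24.2)² = 0.05963 mSv/h
C: 6.15 × (1.56/3.40)² = 1.295 mSv/h
Total = 3.069 + 0.05963 + 1.295 = 4.424 mSv/h.

4.42 mSv/h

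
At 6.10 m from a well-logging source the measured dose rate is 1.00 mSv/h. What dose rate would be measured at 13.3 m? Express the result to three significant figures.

Using I₁d₁² = I₂d₂², scaling from 6.10 m to 13.3 m:
(6.10/13.3)² = 0.2104, so 1.00 × 0.2104 = 0.2104 mSv/h.

0.210 mSv/h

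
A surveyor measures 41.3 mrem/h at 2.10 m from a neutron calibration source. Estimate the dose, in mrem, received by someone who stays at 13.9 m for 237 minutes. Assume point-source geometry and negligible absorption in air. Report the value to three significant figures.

3.72 mrem

Using I₁d₁² = I₂d₂², rate at 13.9 m:
41.3 × (2.10/13.9)² = 41.3 × 0.02282 = 0.9425 mrem/h.
Dose = rate × time = 0.9425 mrem/h × 3.950 h = 3.723 mrem.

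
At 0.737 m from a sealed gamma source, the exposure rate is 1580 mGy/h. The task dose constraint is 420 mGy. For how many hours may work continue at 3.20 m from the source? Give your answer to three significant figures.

5.01 h

Intensity scales as (d₁/d₂)², so rate at 3.20 m:
1580 × (0.737/3.20)² = 1580 × 0.05304 = 83.80 mGy/h.
Stay time = 420 mGy ÷ 83.80 mGy/h = 5.012 h.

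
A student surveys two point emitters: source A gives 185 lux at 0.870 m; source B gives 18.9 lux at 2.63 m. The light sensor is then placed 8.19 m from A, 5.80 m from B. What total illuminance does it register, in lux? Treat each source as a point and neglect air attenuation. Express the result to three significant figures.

Each source contributes Iᵢ·(dᵢ/rᵢ)²; contributions add.
A: 185 × (0.870/8.19)² = 2.088 lux
B: 18.9 × (2.63/5.80)² = 3.886 lux
Total = 2.088 + 3.886 = 5.974 lux.

5.97 lux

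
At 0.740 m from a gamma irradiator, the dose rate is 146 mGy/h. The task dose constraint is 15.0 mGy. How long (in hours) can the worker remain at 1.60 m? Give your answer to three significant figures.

Intensity scales as (d₁/d₂)², so rate at 1.60 m:
(0.740/1.60)² = 0.2139, so 146 × 0.2139 = 31.23 mGy/h.
Stay time = 15.0 mGy ÷ 31.23 mGy/h = 0.4803 h.

0.480 h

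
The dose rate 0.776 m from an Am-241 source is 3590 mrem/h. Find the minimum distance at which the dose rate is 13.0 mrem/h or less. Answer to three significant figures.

Since intensity falls as 1/r², d₂ = d₁·√(I₁/I₂).
I₁/I₂ = 3590/13.0 = 276.2, so d₂ = 0.776 × √276.2 = 12.90 m.

12.9 m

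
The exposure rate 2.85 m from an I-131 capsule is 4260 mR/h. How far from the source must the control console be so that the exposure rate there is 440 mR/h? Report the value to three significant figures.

Applying the 1/r² law, d₂ = d₁·√(I₁/I₂).
I₁/I₂ = 4260/440 = 9.682, so d₂ = 2.85 × √9.682 = 8.868 m.

8.87 m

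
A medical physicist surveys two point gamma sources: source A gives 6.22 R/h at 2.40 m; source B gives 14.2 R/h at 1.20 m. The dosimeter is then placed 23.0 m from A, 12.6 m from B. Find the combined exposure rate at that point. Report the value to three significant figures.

0.197 R/h

By superposition, sum each source's inverse-square contribution:
A: 6.22 × (2.40/23.0)² = 0.06773 R/h
B: 14.2 × (1.20/12.6)² = 0.1288 R/h
Total = 0.06773 + 0.1288 = 0.1965 R/h.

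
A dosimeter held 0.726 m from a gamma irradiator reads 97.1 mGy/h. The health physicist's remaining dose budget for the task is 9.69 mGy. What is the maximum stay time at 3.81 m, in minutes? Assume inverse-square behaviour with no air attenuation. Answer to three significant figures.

Applying the 1/r² law, rate at 3.81 m:
(0.726/3.81)² = 0.03631, so 97.1 × 0.03631 = 3.526 mGy/h.
Stay time = 9.69 mGy ÷ 3.526 mGy/h = 2.748 h = 164.9 min.

165 min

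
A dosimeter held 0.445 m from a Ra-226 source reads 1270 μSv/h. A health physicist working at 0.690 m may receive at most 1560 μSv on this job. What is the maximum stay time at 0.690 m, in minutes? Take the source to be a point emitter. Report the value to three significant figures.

177 min

Applying the 1/r² law, rate at 0.690 m:
1270 × (0.445/0.690)² = 1270 × 0.4159 = 528.2 μSv/h.
Stay time = 1560 μSv ÷ 528.2 μSv/h = 2.953 h = 177.2 min.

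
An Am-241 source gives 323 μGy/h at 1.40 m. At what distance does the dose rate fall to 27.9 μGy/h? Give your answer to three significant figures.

4.76 m

Using I₁d₁² = I₂d₂², d₂ = d₁·√(I₁/I₂).
I₁/I₂ = 323/27.9 = 11.58, so d₂ = 1.40 × √11.58 = 4.764 m.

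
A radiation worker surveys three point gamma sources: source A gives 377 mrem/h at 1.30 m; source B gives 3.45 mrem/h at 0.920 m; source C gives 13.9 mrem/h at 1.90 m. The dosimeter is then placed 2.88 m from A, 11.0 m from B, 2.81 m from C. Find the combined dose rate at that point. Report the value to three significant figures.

Each source contributes Iᵢ·(dᵢ/rᵢ)²; contributions add.
A: 377 × (1.30/2.88)² = 76.81 mrem/h
B: 3.45 × (0.920/11.0)² = 0.02413 mrem/h
C: 13.9 × (1.90/2.81)² = 6.355 mrem/h
Total = 76.81 + 0.02413 + 6.355 = 83.19 mrem/h.

83.2 mrem/h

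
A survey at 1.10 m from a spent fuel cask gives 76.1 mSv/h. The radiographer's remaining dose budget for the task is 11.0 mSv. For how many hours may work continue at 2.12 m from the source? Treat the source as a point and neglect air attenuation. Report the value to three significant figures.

0.537 h

Since intensity falls as 1/r², rate at 2.12 m:
(1.10/2.12)² = 0.2692, so 76.1 × 0.2692 = 20.49 mSv/h.
Stay time = 11.0 mSv ÷ 20.49 mSv/h = 0.5368 h.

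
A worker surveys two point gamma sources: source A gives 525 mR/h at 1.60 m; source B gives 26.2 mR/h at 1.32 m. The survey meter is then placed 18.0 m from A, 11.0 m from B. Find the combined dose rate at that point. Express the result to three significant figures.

By superposition, sum each source's inverse-square contribution:
A: 525 × (1.60/18.0)² = 4.148 mR/h
B: 26.2 × (1.32/11.0)² = 0.3773 mR/h
Total = 4.148 + 0.3773 = 4.525 mR/h.

4.53 mR/h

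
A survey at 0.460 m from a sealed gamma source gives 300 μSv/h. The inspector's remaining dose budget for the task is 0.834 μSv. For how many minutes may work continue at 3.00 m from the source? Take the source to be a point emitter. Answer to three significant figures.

7.09 min

By the inverse-square law, rate at 3.00 m:
300 × (0.460/3.00)² = 300 × 0.02351 = 7.053 μSv/h.
Stay time = 0.834 μSv ÷ 7.053 μSv/h = 0.1182 h = 7.092 min.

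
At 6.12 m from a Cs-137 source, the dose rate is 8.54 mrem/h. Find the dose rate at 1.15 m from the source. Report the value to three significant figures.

Using I₁d₁² = I₂d₂², the rate at 1.15 m is
(6.12/1.15)² = 28.32, so 8.54 × 28.32 = 241.9 mrem/h.

242 mrem/h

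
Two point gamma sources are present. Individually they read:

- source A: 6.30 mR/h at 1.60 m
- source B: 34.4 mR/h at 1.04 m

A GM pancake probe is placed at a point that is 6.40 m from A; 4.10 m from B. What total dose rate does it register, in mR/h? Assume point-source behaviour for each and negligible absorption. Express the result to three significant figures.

By superposition, sum each source's inverse-square contribution:
A: 6.30 × (1.60/6.40)² = 0.3937 mR/h
B: 34.4 × (1.04/4.10)² = 2.213 mR/h
Total = 0.3937 + 2.213 = 2.607 mR/h.

2.61 mR/h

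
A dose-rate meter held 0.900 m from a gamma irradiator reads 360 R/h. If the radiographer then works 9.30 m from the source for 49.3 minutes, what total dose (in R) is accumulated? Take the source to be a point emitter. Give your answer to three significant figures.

By the inverse-square law, rate at 9.30 m:
360 × (0.900/9.30)² = 360 × 0.009365 = 3.371 R/h.
Dose = rate × time = 3.371 R/h × 0.8217 h = 2.770 R.

2.77 R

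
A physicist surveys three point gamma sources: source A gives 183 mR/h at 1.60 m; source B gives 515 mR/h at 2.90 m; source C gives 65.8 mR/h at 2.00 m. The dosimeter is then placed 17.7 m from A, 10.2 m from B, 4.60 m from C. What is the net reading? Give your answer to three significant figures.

55.6 mR/h

By superposition, sum each source's inverse-square contribution:
A: 183 × (1.60/17.7)² = 1.495 mR/h
B: 515 × (2.90/10.2)² = 41.63 mR/h
C: 65.8 × (2.00/4.60)² = 12.44 mR/h
Total = 1.495 + 41.63 + 12.44 = 55.57 mR/h.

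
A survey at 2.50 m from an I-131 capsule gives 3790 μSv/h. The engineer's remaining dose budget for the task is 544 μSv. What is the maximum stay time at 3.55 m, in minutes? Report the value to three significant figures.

17.4 min

Applying the 1/r² law, rate at 3.55 m:
(2.50/3.55)² = 0.4959, so 3790 × 0.4959 = 1879 μSv/h.
Stay time = 544 μSv ÷ 1879 μSv/h = 0.2895 h = 17.37 min.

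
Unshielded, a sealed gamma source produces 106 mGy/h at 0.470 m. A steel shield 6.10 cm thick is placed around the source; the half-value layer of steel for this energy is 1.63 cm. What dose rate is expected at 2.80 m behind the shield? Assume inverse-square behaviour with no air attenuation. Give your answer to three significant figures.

0.223 mGy/h

Distance alone: 106 × (0.470/2.80)² = 106 × 0.02818 = 2.987 mGy/h.
Shield: 6.10/1.63 = 3.742 half-value layers → attenuation 2^(−3.742) = 0.07474.
Combined: 2.987 × 0.07474 = 0.2232 mGy/h.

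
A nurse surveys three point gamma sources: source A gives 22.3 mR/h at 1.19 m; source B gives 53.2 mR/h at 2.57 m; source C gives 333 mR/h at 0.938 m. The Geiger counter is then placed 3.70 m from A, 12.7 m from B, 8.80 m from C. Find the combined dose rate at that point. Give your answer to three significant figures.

Each source contributes Iᵢ·(dᵢ/rᵢ)²; contributions add.
A: 22.3 × (1.19/3.70)² = 2.307 mR/h
B: 53.2 × (2.57/12.7)² = 2.179 mR/h
C: 333 × (0.938/8.80)² = 3.783 mR/h
Total = 2.307 + 2.179 + 3.783 = 8.269 mR/h.

8.27 mR/h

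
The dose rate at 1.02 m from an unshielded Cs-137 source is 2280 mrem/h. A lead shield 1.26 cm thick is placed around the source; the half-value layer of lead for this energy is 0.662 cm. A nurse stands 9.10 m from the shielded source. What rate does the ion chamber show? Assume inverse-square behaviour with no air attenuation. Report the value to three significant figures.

7.66 mrem/h

Distance alone: (1.02/9.10)² = 0.01256, so 2280 × 0.01256 = 28.64 mrem/h.
Shield: 1.26/0.662 = 1.903 half-value layers → attenuation 2^(−1.903) = 0.2674.
Combined: 28.64 × 0.2674 = 7.658 mrem/h.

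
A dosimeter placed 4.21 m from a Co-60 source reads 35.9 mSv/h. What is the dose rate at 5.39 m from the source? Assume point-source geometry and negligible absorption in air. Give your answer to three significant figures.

21.9 mSv/h

Using I₁d₁² = I₂d₂², scaling from 4.21 m to 5.39 m:
35.9 × (4.21/5.39)² = 35.9 × 0.6101 = 21.90 mSv/h.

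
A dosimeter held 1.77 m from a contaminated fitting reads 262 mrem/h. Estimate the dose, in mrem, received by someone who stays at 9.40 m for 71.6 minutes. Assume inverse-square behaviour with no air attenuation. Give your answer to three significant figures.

11.1 mrem

Intensity scales as (d₁/d₂)², so rate at 9.40 m:
262 × (1.77/9.40)² = 262 × 0.03546 = 9.291 mrem/h.
Dose = rate × time = 9.291 mrem/h × 1.193 h = 11.08 mrem.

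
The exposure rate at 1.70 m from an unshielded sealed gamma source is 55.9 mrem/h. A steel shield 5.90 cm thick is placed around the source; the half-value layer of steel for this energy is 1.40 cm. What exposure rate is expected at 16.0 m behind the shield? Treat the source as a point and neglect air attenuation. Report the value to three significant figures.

Distance alone: 55.9 × (1.70/16.0)² = 55.9 × 0.01129 = 0.6311 mrem/h.
Shield: 5.90/1.40 = 4.214 half-value layers → attenuation 2^(−4.214) = 0.05388.
Combined: 0.6311 × 0.05388 = 0.03400 mrem/h.

0.0340 mrem/h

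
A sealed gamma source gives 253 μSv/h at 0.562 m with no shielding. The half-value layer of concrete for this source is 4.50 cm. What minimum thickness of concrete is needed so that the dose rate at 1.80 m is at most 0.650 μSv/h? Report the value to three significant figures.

At 1.80 m, distance alone gives (0.562/1.80)² = 0.09748, so 253 × 0.09748 = 24.66 μSv/h.
Further attenuation needed: 24.66/0.650 = 37.94.
n = log₂(37.94) = 5.246 half-value layers.
Thickness = 5.246 × 4.50 cm = 23.61 cm.

23.6 cm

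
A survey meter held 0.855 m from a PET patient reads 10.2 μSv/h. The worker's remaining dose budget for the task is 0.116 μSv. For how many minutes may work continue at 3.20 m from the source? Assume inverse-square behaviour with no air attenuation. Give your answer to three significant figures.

Intensity scales as (d₁/d₂)², so rate at 3.20 m:
(0.855/3.20)² = 0.07139, so 10.2 × 0.07139 = 0.7282 μSv/h.
Stay time = 0.116 μSv ÷ 0.7282 μSv/h = 0.1593 h = 9.558 min.

9.56 min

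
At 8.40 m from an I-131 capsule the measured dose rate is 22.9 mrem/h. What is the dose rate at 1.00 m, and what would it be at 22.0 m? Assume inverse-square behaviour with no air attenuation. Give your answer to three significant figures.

Since intensity falls as 1/r²,
At 1.00 m: 22.9 × (8.40/1.00)² = 22.9 × 70.56 = 1616 mrem/h
At 22.0 m: (1.00/22.0)² = 0.002066, so 1616 × 0.002066 = 3.339 mrem/h.

1620 mrem/h; 3.34 mrem/h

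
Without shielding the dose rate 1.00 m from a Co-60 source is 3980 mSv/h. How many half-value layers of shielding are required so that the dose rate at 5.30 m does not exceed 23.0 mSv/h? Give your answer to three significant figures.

2.62 half-value layers

At 5.30 m, distance alone gives (1.00/5.30)² = 0.03560, so 3980 × 0.03560 = 141.7 mSv/h.
Further attenuation needed: 141.7/23.0 = 6.161.
n = log₂(6.161) = 2.623 half-value layers.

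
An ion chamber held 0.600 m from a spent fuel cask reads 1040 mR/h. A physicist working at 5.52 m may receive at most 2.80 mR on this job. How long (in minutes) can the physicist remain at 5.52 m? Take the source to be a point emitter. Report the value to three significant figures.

Applying the 1/r² law, rate at 5.52 m:
1040 × (0.600/5.52)² = 1040 × 0.01181 = 12.28 mR/h.
Stay time = 2.80 mR ÷ 12.28 mR/h = 0.2280 h = 13.68 min.

13.7 min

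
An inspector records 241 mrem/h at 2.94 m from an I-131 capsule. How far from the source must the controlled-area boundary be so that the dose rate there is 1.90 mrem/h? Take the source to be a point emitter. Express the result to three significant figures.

By the inverse-square law, d₂ = d₁·√(I₁/I₂).
I₁/I₂ = 241/1.90 = 126.8, so d₂ = 2.94 × √126.8 = 33.11 m.

33.1 m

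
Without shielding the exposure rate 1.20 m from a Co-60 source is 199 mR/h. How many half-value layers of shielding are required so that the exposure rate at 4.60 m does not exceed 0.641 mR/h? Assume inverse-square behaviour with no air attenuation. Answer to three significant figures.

4.40 half-value layers

At 4.60 m, distance alone gives 199 × (1.20/4.60)² = 199 × 0.06805 = 13.54 mR/h.
Further attenuation needed: 13.54/0.641 = 21.12.
n = log₂(21.12) = 4.401 half-value layers.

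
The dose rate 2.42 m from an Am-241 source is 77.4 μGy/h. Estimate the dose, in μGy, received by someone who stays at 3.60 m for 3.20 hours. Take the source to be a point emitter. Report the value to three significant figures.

Since intensity falls as 1/r², rate at 3.60 m:
77.4 × (2.42/3.60)² = 77.4 × 0.4519 = 34.98 μGy/h.
Dose = rate × time = 34.98 μGy/h × 3.200 h = 111.9 μGy.

112 μGy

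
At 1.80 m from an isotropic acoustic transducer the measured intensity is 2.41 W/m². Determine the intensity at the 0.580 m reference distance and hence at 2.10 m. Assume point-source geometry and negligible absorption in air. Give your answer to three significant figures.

23.2 W/m²; 1.77 W/m²

Using I₁d₁² = I₂d₂²,
At 0.580 m: 2.41 × (1.80/0.580)² = 2.41 × 9.631 = 23.21 W/m²
At 2.10 m: (0.580/2.10)² = 0.07628, so 23.21 × 0.07628 = 1.770 W/m².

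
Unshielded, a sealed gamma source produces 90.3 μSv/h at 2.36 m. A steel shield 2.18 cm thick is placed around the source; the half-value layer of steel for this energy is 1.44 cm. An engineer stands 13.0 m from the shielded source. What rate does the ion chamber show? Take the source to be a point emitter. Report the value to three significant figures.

Distance alone: (2.36/13.0)² = 0.03296, so 90.3 × 0.03296 = 2.976 μSv/h.
Shield: 2.18/1.44 = 1.514 half-value layers → attenuation 2^(−1.514) = 0.3501.
Combined: 2.976 × 0.3501 = 1.042 μSv/h.

1.04 μSv/h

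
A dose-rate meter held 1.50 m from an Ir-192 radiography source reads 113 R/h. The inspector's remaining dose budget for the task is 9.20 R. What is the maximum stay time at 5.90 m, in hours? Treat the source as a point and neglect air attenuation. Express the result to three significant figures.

Using I₁d₁² = I₂d₂², rate at 5.90 m:
113 × (1.50/5.90)² = 113 × 0.06464 = 7.304 R/h.
Stay time = 9.20 R ÷ 7.304 R/h = 1.260 h.

1.26 h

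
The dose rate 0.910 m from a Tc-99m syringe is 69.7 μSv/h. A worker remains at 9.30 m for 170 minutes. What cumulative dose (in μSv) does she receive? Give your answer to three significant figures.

1.89 μSv

Intensity scales as (d₁/d₂)², so rate at 9.30 m:
69.7 × (0.910/9.30)² = 69.7 × 0.009575 = 0.6674 μSv/h.
Dose = rate × time = 0.6674 μSv/h × 2.833 h = 1.891 μSv.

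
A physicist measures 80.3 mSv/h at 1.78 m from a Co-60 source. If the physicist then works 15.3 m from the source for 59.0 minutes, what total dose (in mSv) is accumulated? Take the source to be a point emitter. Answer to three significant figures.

1.07 mSv

By the inverse-square law, rate at 15.3 m:
80.3 × (1.78/15.3)² = 80.3 × 0.01353 = 1.086 mSv/h.
Dose = rate × time = 1.086 mSv/h × 0.9833 h = 1.068 mSv.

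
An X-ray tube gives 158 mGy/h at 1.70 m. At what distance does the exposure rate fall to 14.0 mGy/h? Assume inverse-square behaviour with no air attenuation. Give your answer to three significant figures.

5.71 m

Applying the 1/r² law, d₂ = d₁·√(I₁/I₂).
I₁/I₂ = 158/14.0 = 11.29, so d₂ = 1.70 × √11.29 = 5.712 m.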